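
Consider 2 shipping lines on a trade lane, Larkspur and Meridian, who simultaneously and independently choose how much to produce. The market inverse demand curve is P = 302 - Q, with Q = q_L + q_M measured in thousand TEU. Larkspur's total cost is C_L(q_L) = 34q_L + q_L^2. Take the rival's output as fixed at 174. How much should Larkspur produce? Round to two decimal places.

With the rival's output fixed at 174, Larkspur's profit is π_L = (302 - 174 - q_L)q_L - (34q_L + q_L²) = (128 - q_L)q_L - (34q_L + q_L²).
∂π_L/∂q_L = 94 - 4q_L = 0, so q_L = 47/2.

23.50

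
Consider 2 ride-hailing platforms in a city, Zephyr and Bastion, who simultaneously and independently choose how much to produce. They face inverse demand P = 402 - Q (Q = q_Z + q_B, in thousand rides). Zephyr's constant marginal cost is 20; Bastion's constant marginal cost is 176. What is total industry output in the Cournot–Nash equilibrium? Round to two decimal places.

202.67

Zephyr's profit: π_Z = (402 - Q)q_Z - (20q_Z). Setting ∂π_Z/∂q_Z = 0: 382 - 2q_Z - (q_B) = 0.
Bastion's first-order condition: 226 - 2q_B - (q_Z) = 0.
Rearranging gives the reaction functions q_Z = (382 - q_B)/2 and q_B = (226 - q_Z)/2.
Substituting one into the other gives q_Z = 538/3 and q_B = 70/3.
Total output Q = 538/3 + 70/3 = 608/3.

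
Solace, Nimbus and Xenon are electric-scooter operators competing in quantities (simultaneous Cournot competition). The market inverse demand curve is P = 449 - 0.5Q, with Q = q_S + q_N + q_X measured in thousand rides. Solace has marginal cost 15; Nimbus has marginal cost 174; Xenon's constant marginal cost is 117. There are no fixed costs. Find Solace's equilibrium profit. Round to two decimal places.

60378.13

Solace's profit: π_S = (449 - 0.5Q)q_S - (15q_S). Setting ∂π_S/∂q_S = 0: 434 - q_S - (1/2)(q_N + q_X) = 0.
Nimbus's profit: π_N = (449 - 0.5Q)q_N - (174q_N). Setting ∂π_N/∂q_N = 0: 275 - q_N - (1/2)(q_S + q_X) = 0.
Xenon's profit: π_X = (449 - 0.5Q)q_X - (117q_X). Setting ∂π_X/∂q_X = 0: 332 - q_X - (1/2)(q_S + q_N) = 0.
Adding the 3 conditions: 1041 − Q − Q = 0, i.e. Q = 1041/2.
Back-substituting: q_S = (434 − 1041/4)/(1/2) = 695/2, q_N = (275 − 1041/4)/(1/2) = 59/2, q_X = (332 − 1041/4)/(1/2) = 287/2.
Price P = 449 - (1/2)·(1041/2) = 755/4.
Solace's profit: (755/4 - 15)·(695/2) = 60378.1250.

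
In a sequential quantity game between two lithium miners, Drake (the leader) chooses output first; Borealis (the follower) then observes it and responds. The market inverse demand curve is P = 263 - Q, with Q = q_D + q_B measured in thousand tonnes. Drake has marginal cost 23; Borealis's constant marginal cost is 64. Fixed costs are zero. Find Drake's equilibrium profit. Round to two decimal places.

Solve by backward induction. Given q_D, the follower Borealis maximises π_B = (263 - q_D - q_B)q_B - 64q_B.
Setting the follower's marginal profit to zero, 199 - q_D - 2q_B = 0, i.e. q_B = (199 - q_D)/2.
The leader anticipates this reaction. Substituting into P = 263 - Q gives P = 327/2 - (1/2)q_D, so π_D = (327/2 - (1/2)q_D)q_D - 23q_D.
Maximising: ∂π_D/∂q_D = 281/2 - q_D = 0, giving q_D = 281/2.
Then q_B = (199 - 281/2)/2 = 117/4.
Price P = 263 - 679/4 = 373/4.
Drake's profit: (373/4 - 23)·(281/2) = 9870.1250.

9870.13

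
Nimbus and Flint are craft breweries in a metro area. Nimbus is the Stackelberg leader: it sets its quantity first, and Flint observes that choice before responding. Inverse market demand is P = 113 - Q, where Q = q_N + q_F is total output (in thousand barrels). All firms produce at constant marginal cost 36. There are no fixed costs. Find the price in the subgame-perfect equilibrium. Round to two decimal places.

Solve by backward induction. Given q_N, the follower Flint maximises π_F = (113 - q_N - q_F)q_F - 36q_F.
Follower FOC: 77 - q_N - 2q_F = 0, so q_F(q_N) = (77 - q_N)/2.
Nimbus substitutes q_F(q_N) into its own profit: π_N = q_N(113 - q_N - (77 - q_N)/2) - 36q_N = (149/2 - (1/2)q_N)q_N - 36q_N.
The leader's first-order condition 77/2 - q_N = 0 yields q_N = 77/2.
Then q_F = (77 - 77/2)/2 = 77/4.
Total output Q = 231/4, so price P = 113 - 231/4 = 221/4.

55.25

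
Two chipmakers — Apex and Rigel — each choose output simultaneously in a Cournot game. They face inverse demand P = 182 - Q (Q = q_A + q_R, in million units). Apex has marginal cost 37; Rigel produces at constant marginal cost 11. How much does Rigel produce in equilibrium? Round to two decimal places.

Apex's profit: π_A = (182 - Q)q_A - (37q_A). Setting ∂π_A/∂q_A = 0: 145 - 2q_A - (q_R) = 0.
Rigel's profit: π_R = (182 - Q)q_R - (11q_R). Setting ∂π_R/∂q_R = 0: 171 - 2q_R - (q_A) = 0.
So q_A = (145 - q_R)/2 and q_R = (171 - q_A)/2.
Substituting one into the other gives q_A = 119/3 and q_R = 197/3.

65.67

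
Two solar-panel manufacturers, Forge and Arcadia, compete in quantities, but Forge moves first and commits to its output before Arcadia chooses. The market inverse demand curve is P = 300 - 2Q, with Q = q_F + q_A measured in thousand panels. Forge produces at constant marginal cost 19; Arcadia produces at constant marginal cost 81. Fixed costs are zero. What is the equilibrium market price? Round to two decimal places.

104.75

Solve by backward induction. Given q_F, the follower Arcadia maximises π_A = (300 - 2q_F - 2q_A)q_A - 81q_A.
Follower FOC: 219 - 2q_F - 4q_A = 0, so q_A(q_F) = (219 - 2q_F)/4.
The leader anticipates this reaction. Substituting into P = 300 - 2Q gives P = 381/2 - q_F, so π_F = (381/2 - q_F)q_F - 19q_F.
Maximising: ∂π_F/∂q_F = 343/2 - 2q_F = 0, giving q_F = 343/4.
Then q_A = (219 - 2·(343/4))/4 = 95/8.
Total output Q = 781/8, so price P = 300 - 2·(781/8) = 419/4.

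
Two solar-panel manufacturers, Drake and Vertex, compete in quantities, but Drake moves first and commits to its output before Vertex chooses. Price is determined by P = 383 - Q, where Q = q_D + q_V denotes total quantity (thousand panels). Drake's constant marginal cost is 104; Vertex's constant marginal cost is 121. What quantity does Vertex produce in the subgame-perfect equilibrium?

57

Solve by backward induction. Given q_D, the follower Vertex maximises π_V = (383 - q_D - q_V)q_V - 121q_V.
∂π_V/∂q_V = 262 - q_D - 2q_V = 0 gives the reaction function q_V = (262 - q_D)/2.
Drake substitutes q_V(q_D) into its own profit: π_D = q_D(383 - q_D - (262 - q_D)/2) - 104q_D = (252 - (1/2)q_D)q_D - 104q_D.
Maximising: ∂π_D/∂q_D = 148 - q_D = 0, giving q_D = 148.
Then q_V = (262 - 148)/2 = 57.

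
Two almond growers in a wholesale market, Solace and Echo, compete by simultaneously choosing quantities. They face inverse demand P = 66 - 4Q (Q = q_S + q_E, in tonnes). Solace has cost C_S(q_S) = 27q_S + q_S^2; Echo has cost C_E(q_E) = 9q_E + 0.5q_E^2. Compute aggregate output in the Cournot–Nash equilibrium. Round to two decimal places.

7.26

Solace's profit: π_S = (66 - 4Q)q_S - (27q_S + q_S²). Setting ∂π_S/∂q_S = 0: 39 - 10q_S - 4(q_E) = 0.
Echo's first-order condition: 57 - 9q_E - 4(q_S) = 0.
So q_S = (39 - 4q_E)/10 and q_E = (57 - 4q_S)/9.
Substituting one into the other gives q_S = 123/74 and q_E = 207/37.
Total output Q = 123/74 + 207/37 = 537/74.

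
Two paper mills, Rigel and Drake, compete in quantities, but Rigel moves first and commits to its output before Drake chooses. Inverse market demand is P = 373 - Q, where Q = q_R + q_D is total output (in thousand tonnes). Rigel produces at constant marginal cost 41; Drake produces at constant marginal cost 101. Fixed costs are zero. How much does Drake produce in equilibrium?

38

The follower Drake best-responds to any q_R: π_D = (373 - Q)q_D - 101q_D.
Setting the follower's marginal profit to zero, 272 - q_R - 2q_D = 0, i.e. q_D = (272 - q_R)/2.
The leader anticipates this reaction. Substituting into P = 373 - Q gives P = 237 - (1/2)q_R, so π_R = (237 - (1/2)q_R)q_R - 41q_R.
Maximising: ∂π_R/∂q_R = 196 - q_R = 0, giving q_R = 196.
Then q_D = (272 - 196)/2 = 38.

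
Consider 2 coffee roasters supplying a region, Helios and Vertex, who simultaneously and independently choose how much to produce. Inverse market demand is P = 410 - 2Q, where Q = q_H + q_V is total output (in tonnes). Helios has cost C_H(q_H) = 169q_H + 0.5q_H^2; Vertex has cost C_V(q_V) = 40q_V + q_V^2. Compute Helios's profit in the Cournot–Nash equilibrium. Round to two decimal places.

Helios's profit: π_H = (410 - 2Q)q_H - (169q_H + (1/2)q_H²). Setting ∂π_H/∂q_H = 0: 241 - 5q_H - 2(q_V) = 0.
Vertex's profit: π_V = (410 - 2Q)q_V - (40q_V + q_V²). Setting ∂π_V/∂q_V = 0: 370 - 6q_V - 2(q_H) = 0.
Rearranging gives the reaction functions q_H = (241 - 2q_V)/5 and q_V = (370 - 2q_H)/6.
Solving the pair: q_H = 353/13, q_V = 684/13.
Price P = 410 - 2·(1037/13) = 250.4615.
Helios's profit: 250.4615·(353/13) - 169·(353/13) - (1/2)(353/13)² = 1843.3284.

1843.33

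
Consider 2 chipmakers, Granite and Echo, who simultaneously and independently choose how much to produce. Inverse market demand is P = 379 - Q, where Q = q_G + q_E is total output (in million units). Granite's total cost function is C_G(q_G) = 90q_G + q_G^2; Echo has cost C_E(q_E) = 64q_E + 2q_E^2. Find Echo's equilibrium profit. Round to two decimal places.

Granite's profit: π_G = (379 - Q)q_G - (90q_G + q_G²). Setting ∂π_G/∂q_G = 0: 289 - 4q_G - (q_E) = 0.
Echo's profit: π_E = (379 - Q)q_E - (64q_E + 2q_E²). Setting ∂π_E/∂q_E = 0: 315 - 6q_E - (q_G) = 0.
Best responses: q_G = (289 - q_E)/4, q_E = (315 - q_G)/6.
Solving the pair: q_G = 1419/23, q_E = 971/23.
Price P = 379 - 103.9130 = 275.0870.
Echo's profit: 275.0870·(971/23) - 64·(971/23) - 2(971/23)² = 5346.9244.

5346.92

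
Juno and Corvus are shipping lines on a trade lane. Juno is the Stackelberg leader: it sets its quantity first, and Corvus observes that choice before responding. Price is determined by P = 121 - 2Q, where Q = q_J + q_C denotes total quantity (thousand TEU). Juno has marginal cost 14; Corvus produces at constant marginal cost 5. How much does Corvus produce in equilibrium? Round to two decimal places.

The follower Corvus best-responds to any q_J: π_C = (121 - 2Q)q_C - 5q_C.
Follower FOC: 116 - 2q_J - 4q_C = 0, so q_C(q_J) = (116 - 2q_J)/4.
The leader anticipates this reaction. Substituting into P = 121 - 2Q gives P = 63 - q_J, so π_J = (63 - q_J)q_J - 14q_J.
The leader's first-order condition 49 - 2q_J = 0 yields q_J = 49/2.
Then q_C = (116 - 2·(49/2))/4 = 67/4.

16.75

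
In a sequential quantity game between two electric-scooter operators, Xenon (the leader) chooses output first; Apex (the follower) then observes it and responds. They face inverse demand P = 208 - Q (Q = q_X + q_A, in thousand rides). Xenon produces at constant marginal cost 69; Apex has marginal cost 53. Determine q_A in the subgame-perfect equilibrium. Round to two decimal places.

The follower Apex best-responds to any q_X: π_A = (208 - Q)q_A - 53q_A.
Setting the follower's marginal profit to zero, 155 - q_X - 2q_A = 0, i.e. q_A = (155 - q_X)/2.
Xenon substitutes q_A(q_X) into its own profit: π_X = q_X(208 - q_X - (155 - q_X)/2) - 69q_X = (261/2 - (1/2)q_X)q_X - 69q_X.
The leader's first-order condition 123/2 - q_X = 0 yields q_X = 123/2.
Then q_A = (155 - 123/2)/2 = 187/4.

46.75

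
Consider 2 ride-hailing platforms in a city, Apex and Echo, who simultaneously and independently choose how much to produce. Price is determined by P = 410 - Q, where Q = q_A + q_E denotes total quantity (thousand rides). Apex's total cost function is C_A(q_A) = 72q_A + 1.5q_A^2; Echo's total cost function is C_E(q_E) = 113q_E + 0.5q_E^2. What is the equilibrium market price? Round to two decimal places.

276.86

Apex's profit: π_A = (410 - Q)q_A - (72q_A + (3/2)q_A²). Setting ∂π_A/∂q_A = 0: 338 - 5q_A - (q_E) = 0.
Echo's first-order condition: 297 - 3q_E - (q_A) = 0.
Rearranging gives the reaction functions q_A = (338 - q_E)/5 and q_E = (297 - q_A)/3.
Substituting one into the other gives q_A = 717/14 and q_E = 1147/14.
Total output Q = 932/7, so price P = 410 - 932/7 = 1938/7.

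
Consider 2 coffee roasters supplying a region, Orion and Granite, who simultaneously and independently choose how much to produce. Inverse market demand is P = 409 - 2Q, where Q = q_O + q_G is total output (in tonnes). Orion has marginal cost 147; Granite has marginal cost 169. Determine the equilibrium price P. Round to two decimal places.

241.67

Orion's profit: π_O = (409 - 2Q)q_O - (147q_O). Setting ∂π_O/∂q_O = 0: 262 - 4q_O - 2(q_G) = 0.
Granite's first-order condition: 240 - 4q_G - 2(q_O) = 0.
Rearranging gives the reaction functions q_O = (262 - 2q_G)/4 and q_G = (240 - 2q_O)/4.
Substituting one into the other gives q_O = 142/3 and q_G = 109/3.
Total output Q = 251/3, so price P = 409 - 2·(251/3) = 725/3.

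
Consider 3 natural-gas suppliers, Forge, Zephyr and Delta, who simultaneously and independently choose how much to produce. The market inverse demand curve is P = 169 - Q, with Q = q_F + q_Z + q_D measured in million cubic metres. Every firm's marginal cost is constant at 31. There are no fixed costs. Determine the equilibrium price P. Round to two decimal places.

A representative firm's profit is π_i = q_i(169 - Q) - 31q_i.
First-order condition (treating rivals' output as given): 138 - 2q_i - Σ_{j≠i} q_j = 0.
With identical firms every q_j equals q_i, so Σ_{j≠i} q_j = 2q_i and 138 = 4q_i, giving q_i = 69/2.
Total output Q = 207/2, so price P = 169 - 207/2 = 131/2.

65.50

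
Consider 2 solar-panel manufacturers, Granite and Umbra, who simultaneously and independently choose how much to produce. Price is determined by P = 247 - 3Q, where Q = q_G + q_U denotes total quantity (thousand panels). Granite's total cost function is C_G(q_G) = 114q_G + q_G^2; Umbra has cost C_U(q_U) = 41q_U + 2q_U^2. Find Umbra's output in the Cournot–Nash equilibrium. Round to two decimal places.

17.59

Granite's profit: π_G = (247 - 3Q)q_G - (114q_G + q_G²). Setting ∂π_G/∂q_G = 0: 133 - 8q_G - 3(q_U) = 0.
Umbra's first-order condition: 206 - 10q_U - 3(q_G) = 0.
Best responses: q_G = (133 - 3q_U)/8, q_U = (206 - 3q_G)/10.
Substituting one into the other gives q_G = 712/71 and q_U = 1249/71.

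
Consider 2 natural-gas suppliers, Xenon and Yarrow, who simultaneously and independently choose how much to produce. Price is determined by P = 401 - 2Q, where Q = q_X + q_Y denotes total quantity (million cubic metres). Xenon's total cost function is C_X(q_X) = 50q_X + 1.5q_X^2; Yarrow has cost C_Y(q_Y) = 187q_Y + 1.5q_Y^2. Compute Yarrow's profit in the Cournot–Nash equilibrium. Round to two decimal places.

Xenon's profit: π_X = (401 - 2Q)q_X - (50q_X + (3/2)q_X²). Setting ∂π_X/∂q_X = 0: 351 - 7q_X - 2(q_Y) = 0.
Yarrow's profit: π_Y = (401 - 2Q)q_Y - (187q_Y + (3/2)q_Y²). Setting ∂π_Y/∂q_Y = 0: 214 - 7q_Y - 2(q_X) = 0.
Rearranging gives the reaction functions q_X = (351 - 2q_Y)/7 and q_Y = (214 - 2q_X)/7.
Solving the pair: q_X = 45.0889, q_Y = 796/45.
Price P = 401 - 2·(565/9) = 275.4444.
Yarrow's profit: 275.4444·(796/45) - 187·(796/45) - (3/2)(796/45)² = 1095.1388.

1095.14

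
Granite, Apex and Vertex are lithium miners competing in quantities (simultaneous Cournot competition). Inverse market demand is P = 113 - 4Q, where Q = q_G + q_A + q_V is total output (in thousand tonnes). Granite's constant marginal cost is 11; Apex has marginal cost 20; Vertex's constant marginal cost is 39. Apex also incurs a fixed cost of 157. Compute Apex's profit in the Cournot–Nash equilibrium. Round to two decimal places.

8.77

Granite's profit: π_G = (113 - 4Q)q_G - (11q_G). Setting ∂π_G/∂q_G = 0: 102 - 8q_G - 4(q_A + q_V) = 0.
Apex's profit: π_A = (113 - 4Q)q_A - (20q_A). Setting ∂π_A/∂q_A = 0: 93 - 8q_A - 4(q_G + q_V) = 0.
Vertex's first-order condition: 74 - 8q_V - 4(q_G + q_A) = 0.
Summing all 3 equations gives 269 − 16Q = 0, hence Q = 269/16.
Back-substituting: q_G = (102 − 269/4)/4 = 139/16, q_A = (93 − 269/4)/4 = 103/16, q_V = (74 − 269/4)/4 = 27/16.
Price P = 113 - 4·(269/16) = 183/4.
Apex's profit: (183/4 - 20)·(103/16) - 157 = 561/64.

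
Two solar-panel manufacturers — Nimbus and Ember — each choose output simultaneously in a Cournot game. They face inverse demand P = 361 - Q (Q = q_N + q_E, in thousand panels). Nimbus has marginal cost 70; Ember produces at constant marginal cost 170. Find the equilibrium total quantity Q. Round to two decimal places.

Nimbus's profit: π_N = (361 - Q)q_N - (70q_N). Setting ∂π_N/∂q_N = 0: 291 - 2q_N - (q_E) = 0.
Ember's first-order condition: 191 - 2q_E - (q_N) = 0.
So q_N = (291 - q_E)/2 and q_E = (191 - q_N)/2.
Solving the pair: q_N = 391/3, q_E = 91/3.
Total output Q = 391/3 + 91/3 = 482/3.

160.67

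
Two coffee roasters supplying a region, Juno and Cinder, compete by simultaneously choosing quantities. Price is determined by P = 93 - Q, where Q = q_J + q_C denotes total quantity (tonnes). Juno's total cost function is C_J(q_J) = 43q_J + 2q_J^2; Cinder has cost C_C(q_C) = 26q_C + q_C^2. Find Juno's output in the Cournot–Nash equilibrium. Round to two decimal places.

5.78

Juno's profit: π_J = (93 - Q)q_J - (43q_J + 2q_J²). Setting ∂π_J/∂q_J = 0: 50 - 6q_J - (q_C) = 0.
Cinder's first-order condition: 67 - 4q_C - (q_J) = 0.
Best responses: q_J = (50 - q_C)/6, q_C = (67 - q_J)/4.
Substituting one into the other gives q_J = 133/23 and q_C = 352/23.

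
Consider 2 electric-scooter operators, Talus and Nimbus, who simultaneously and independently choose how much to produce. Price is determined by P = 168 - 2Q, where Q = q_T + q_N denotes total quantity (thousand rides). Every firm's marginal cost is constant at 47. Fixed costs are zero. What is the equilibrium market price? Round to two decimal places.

A representative firm's profit is π_i = q_i(168 - 2Q) - 47q_i.
Setting ∂π_i/∂q_i = 0 with rivals' quantities fixed: 121 - 4q_i - 2q_j = 0.
With identical firms every q_j equals q_i, so q_j = q_i and 121 = 6q_i, giving q_i = 121/6.
Total output Q = 121/3, so price P = 168 - 2·(121/3) = 262/3.

87.33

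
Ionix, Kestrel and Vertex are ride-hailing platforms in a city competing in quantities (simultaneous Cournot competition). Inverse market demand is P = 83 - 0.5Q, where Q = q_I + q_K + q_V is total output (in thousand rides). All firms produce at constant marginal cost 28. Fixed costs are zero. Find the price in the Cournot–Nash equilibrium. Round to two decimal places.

41.75

Each firm earns π_i = (83 - 0.5Q)q_i - 28q_i.
Setting ∂π_i/∂q_i = 0 with rivals' quantities fixed: 55 - q_i - (1/2)·Σ_{j≠i} q_j = 0.
With identical firms every q_j equals q_i, so Σ_{j≠i} q_j = 2q_i and 55 = 2q_i, giving q_i = 55/2.
Total output Q = 165/2, so price P = 83 - (1/2)·(165/2) = 167/4.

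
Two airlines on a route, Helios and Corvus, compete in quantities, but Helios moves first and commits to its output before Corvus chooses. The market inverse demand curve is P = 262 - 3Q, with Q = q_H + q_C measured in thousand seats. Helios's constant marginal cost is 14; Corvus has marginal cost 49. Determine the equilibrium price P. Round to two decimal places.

Solve by backward induction. Given q_H, the follower Corvus maximises π_C = (262 - 3q_H - 3q_C)q_C - 49q_C.
Setting the follower's marginal profit to zero, 213 - 3q_H - 6q_C = 0, i.e. q_C = (213 - 3q_H)/6.
Helios substitutes q_C(q_H) into its own profit: π_H = q_H(262 - 3q_H - (213 - 3q_H)/2) - 14q_H = (311/2 - (3/2)q_H)q_H - 14q_H.
The leader's first-order condition 283/2 - 3q_H = 0 yields q_H = 283/6.
Then q_C = (213 - 3·(283/6))/6 = 143/12.
Total output Q = 709/12, so price P = 262 - 3·(709/12) = 339/4.

84.75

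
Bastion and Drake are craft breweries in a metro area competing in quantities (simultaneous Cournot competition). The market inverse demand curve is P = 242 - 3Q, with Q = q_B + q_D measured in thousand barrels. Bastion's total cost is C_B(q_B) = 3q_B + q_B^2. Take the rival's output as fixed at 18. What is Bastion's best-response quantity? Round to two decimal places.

23.13

With the rival's output fixed at 18, Bastion's profit is π_B = (242 - 3·18 - 3q_B)q_B - (3q_B + q_B²) = (188 - 3q_B)q_B - (3q_B + q_B²).
∂π_B/∂q_B = 185 - 8q_B = 0, so q_B = 185/8.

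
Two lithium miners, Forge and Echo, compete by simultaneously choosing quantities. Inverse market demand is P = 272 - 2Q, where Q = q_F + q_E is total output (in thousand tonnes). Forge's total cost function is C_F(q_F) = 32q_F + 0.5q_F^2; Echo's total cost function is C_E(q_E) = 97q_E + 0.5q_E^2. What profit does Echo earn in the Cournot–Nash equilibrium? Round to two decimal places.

Forge's profit: π_F = (272 - 2Q)q_F - (32q_F + (1/2)q_F²). Setting ∂π_F/∂q_F = 0: 240 - 5q_F - 2(q_E) = 0.
Echo's profit: π_E = (272 - 2Q)q_E - (97q_E + (1/2)q_E²). Setting ∂π_E/∂q_E = 0: 175 - 5q_E - 2(q_F) = 0.
So q_F = (240 - 2q_E)/5 and q_E = (175 - 2q_F)/5.
Substituting one into the other gives q_F = 850/21 and q_E = 395/21.
Price P = 272 - 2·(415/7) = 1074/7.
Echo's profit: (1074/7)·(395/21) - 97·(395/21) - (1/2)(395/21)² = 884.4955.

884.50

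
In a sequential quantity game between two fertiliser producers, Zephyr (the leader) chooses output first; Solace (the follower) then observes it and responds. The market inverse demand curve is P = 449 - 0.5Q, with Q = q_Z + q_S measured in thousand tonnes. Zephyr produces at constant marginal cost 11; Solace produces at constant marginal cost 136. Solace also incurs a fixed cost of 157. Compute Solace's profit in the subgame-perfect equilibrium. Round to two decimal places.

339.13

The follower Solace best-responds to any q_Z: π_S = (449 - 0.5Q)q_S - 136q_S.
∂π_S/∂q_S = 313 - (1/2)q_Z - q_S = 0 gives the reaction function q_S = (313 - (1/2)q_Z).
The leader anticipates this reaction. Substituting into P = 449 - 0.5Q gives P = 585/2 - (1/4)q_Z, so π_Z = (585/2 - (1/4)q_Z)q_Z - 11q_Z.
The leader's first-order condition 563/2 - (1/2)q_Z = 0 yields q_Z = 563.
Then q_S = (313 - (1/2)·563) = 63/2.
Price P = 449 - (1/2)·(1189/2) = 607/4.
Solace's profit: (607/4 - 136)·(63/2) - 157 = 339.1250.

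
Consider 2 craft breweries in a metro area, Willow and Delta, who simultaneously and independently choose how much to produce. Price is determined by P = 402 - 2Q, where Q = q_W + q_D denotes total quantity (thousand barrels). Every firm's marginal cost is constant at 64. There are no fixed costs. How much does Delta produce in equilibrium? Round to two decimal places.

56.33

A representative firm's profit is π_i = q_i(402 - 2Q) - 64q_i.
First-order condition (treating rivals' output as given): 338 - 4q_i - 2q_j = 0.
With identical firms every q_j equals q_i, so q_j = q_i and 338 = 6q_i, giving q_i = 169/3.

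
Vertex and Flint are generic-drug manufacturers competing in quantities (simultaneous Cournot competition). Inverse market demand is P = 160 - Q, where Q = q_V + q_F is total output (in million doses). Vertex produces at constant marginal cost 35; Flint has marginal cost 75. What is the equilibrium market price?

Vertex's profit: π_V = (160 - Q)q_V - (35q_V). Setting ∂π_V/∂q_V = 0: 125 - 2q_V - (q_F) = 0.
Flint's profit: π_F = (160 - Q)q_F - (75q_F). Setting ∂π_F/∂q_F = 0: 85 - 2q_F - (q_V) = 0.
So q_V = (125 - q_F)/2 and q_F = (85 - q_V)/2.
Solving the pair: q_V = 55, q_F = 15.
Total output Q = 70, so price P = 160 - 70 = 90.

90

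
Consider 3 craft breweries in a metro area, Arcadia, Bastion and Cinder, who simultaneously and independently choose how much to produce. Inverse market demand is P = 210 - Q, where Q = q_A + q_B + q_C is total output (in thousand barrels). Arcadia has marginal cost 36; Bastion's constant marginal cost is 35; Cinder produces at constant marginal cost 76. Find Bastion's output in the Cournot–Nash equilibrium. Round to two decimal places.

Arcadia's profit: π_A = (210 - Q)q_A - (36q_A). Setting ∂π_A/∂q_A = 0: 174 - 2q_A - (q_B + q_C) = 0.
Bastion's first-order condition: 175 - 2q_B - (q_A + q_C) = 0.
Cinder's first-order condition: 134 - 2q_C - (q_A + q_B) = 0.
Summing all 3 equations gives 483 − 4Q = 0, hence Q = 483/4.
Back-substituting: q_A = (174 − 483/4) = 213/4, q_B = (175 − 483/4) = 217/4, q_C = (134 − 483/4) = 53/4.

54.25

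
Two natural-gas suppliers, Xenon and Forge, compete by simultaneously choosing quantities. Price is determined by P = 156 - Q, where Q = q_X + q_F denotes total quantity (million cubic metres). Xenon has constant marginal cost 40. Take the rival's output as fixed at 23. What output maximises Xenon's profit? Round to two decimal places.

46.50

With the rival's output fixed at 23, Xenon's profit is π_X = (156 - 23 - q_X)q_X - (40q_X) = (133 - q_X)q_X - (40q_X).
∂π_X/∂q_X = 93 - 2q_X = 0, so q_X = 93/2.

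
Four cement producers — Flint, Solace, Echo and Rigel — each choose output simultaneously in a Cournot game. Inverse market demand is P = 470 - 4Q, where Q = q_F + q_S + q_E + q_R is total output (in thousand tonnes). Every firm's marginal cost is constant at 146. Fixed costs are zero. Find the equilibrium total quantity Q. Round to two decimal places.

64.80

A representative firm's profit is π_i = q_i(470 - 4Q) - 146q_i.
Setting ∂π_i/∂q_i = 0 with rivals' quantities fixed: 324 - 8q_i - 4·Σ_{j≠i} q_j = 0.
With identical firms every q_j equals q_i, so Σ_{j≠i} q_j = 3q_i and 324 = 20q_i, giving q_i = 81/5.
Total output Q = 81/5 + 81/5 + 81/5 + 81/5 = 324/5.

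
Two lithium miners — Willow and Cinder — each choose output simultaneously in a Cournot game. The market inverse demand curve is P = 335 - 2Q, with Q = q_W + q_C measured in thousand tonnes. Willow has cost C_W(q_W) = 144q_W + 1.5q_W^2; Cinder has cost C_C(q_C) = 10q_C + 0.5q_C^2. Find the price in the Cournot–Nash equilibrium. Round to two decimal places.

Willow's profit: π_W = (335 - 2Q)q_W - (144q_W + (3/2)q_W²). Setting ∂π_W/∂q_W = 0: 191 - 7q_W - 2(q_C) = 0.
Cinder's first-order condition: 325 - 5q_C - 2(q_W) = 0.
Best responses: q_W = (191 - 2q_C)/7, q_C = (325 - 2q_W)/5.
Solving the pair: q_W = 305/31, q_C = 1893/31.
Total output Q = 70.9032, so price P = 335 - 2·70.9032 = 193.1935.

193.19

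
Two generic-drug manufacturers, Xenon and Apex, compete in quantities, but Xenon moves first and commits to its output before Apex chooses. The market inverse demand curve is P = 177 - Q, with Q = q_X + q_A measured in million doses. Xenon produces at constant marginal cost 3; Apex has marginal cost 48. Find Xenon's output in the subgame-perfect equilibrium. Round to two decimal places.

109.50

The follower Apex best-responds to any q_X: π_A = (177 - Q)q_A - 48q_A.
∂π_A/∂q_A = 129 - q_X - 2q_A = 0 gives the reaction function q_A = (129 - q_X)/2.
Xenon substitutes q_A(q_X) into its own profit: π_X = q_X(177 - q_X - (129 - q_X)/2) - 3q_X = (225/2 - (1/2)q_X)q_X - 3q_X.
Leader FOC: 219/2 - q_X = 0, so q_X = 219/2.
Then q_A = (129 - 219/2)/2 = 39/4.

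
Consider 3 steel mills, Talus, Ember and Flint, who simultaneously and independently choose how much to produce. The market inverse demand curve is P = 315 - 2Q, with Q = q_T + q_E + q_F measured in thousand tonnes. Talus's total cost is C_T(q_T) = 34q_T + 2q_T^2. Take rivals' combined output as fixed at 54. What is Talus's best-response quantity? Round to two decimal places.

21.63

With rivals' combined output fixed at 54, Talus's profit is π_T = (315 - 2·54 - 2q_T)q_T - (34q_T + 2q_T²) = (207 - 2q_T)q_T - (34q_T + 2q_T²).
∂π_T/∂q_T = 173 - 8q_T = 0, so q_T = 173/8.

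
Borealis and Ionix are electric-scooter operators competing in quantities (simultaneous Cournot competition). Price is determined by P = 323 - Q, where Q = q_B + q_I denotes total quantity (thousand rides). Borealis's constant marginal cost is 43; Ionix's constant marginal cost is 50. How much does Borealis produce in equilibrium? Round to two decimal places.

Borealis's profit: π_B = (323 - Q)q_B - (43q_B). Setting ∂π_B/∂q_B = 0: 280 - 2q_B - (q_I) = 0.
Ionix's profit: π_I = (323 - Q)q_I - (50q_I). Setting ∂π_I/∂q_I = 0: 273 - 2q_I - (q_B) = 0.
Rearranging gives the reaction functions q_B = (280 - q_I)/2 and q_I = (273 - q_B)/2.
Substituting one into the other gives q_B = 287/3 and q_I = 266/3.

95.67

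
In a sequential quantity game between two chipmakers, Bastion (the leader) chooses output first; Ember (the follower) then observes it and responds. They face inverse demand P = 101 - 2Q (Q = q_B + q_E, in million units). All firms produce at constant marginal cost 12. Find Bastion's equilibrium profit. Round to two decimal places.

The follower Ember best-responds to any q_B: π_E = (101 - 2Q)q_E - 12q_E.
∂π_E/∂q_E = 89 - 2q_B - 4q_E = 0 gives the reaction function q_E = (89 - 2q_B)/4.
Bastion substitutes q_E(q_B) into its own profit: π_B = q_B(101 - 2q_B - (89 - 2q_B)/2) - 12q_B = (113/2 - q_B)q_B - 12q_B.
Maximising: ∂π_B/∂q_B = 89/2 - 2q_B = 0, giving q_B = 89/4.
Then q_E = (89 - 2·(89/4))/4 = 89/8.
Price P = 101 - 2·(267/8) = 137/4.
Bastion's profit: (137/4 - 12)·(89/4) = 495.0625.

495.06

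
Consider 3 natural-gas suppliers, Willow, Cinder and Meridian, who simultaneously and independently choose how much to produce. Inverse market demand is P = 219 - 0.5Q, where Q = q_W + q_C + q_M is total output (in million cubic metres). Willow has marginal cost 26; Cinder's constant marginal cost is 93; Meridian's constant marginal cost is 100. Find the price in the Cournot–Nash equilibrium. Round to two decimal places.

109.50

Willow's profit: π_W = (219 - 0.5Q)q_W - (26q_W). Setting ∂π_W/∂q_W = 0: 193 - q_W - (1/2)(q_C + q_M) = 0.
Cinder's first-order condition: 126 - q_C - (1/2)(q_W + q_M) = 0.
Meridian's first-order condition: 119 - q_M - (1/2)(q_W + q_C) = 0.
Adding the 3 conditions: 438 − Q − Q = 0, i.e. Q = 219.
Back-substituting: q_W = (193 − 219/2)/(1/2) = 167, q_C = (126 − 219/2)/(1/2) = 33, q_M = (119 − 219/2)/(1/2) = 19.
Total output Q = 219, so price P = 219 - (1/2)·219 = 219/2.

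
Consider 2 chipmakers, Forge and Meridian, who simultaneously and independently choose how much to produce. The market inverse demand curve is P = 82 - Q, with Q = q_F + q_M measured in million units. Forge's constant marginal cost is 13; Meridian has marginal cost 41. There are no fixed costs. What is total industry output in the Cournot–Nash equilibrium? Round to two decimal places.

Forge's profit: π_F = (82 - Q)q_F - (13q_F). Setting ∂π_F/∂q_F = 0: 69 - 2q_F - (q_M) = 0.
Meridian's profit: π_M = (82 - Q)q_M - (41q_M). Setting ∂π_M/∂q_M = 0: 41 - 2q_M - (q_F) = 0.
Rearranging gives the reaction functions q_F = (69 - q_M)/2 and q_M = (41 - q_F)/2.
Solving the pair: q_F = 97/3, q_M = 13/3.
Total output Q = 97/3 + 13/3 = 110/3.

36.67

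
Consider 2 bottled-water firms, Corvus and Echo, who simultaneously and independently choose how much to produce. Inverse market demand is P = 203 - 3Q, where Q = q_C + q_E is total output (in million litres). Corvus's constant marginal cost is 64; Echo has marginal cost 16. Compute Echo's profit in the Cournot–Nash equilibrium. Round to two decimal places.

Corvus's profit: π_C = (203 - 3Q)q_C - (64q_C). Setting ∂π_C/∂q_C = 0: 139 - 6q_C - 3(q_E) = 0.
Echo's profit: π_E = (203 - 3Q)q_E - (16q_E). Setting ∂π_E/∂q_E = 0: 187 - 6q_E - 3(q_C) = 0.
So q_C = (139 - 3q_E)/6 and q_E = (187 - 3q_C)/6.
Solving the pair: q_C = 91/9, q_E = 235/9.
Price P = 203 - 3·(326/9) = 283/3.
Echo's profit: (283/3 - 16)·(235/9) = 2045.3704.

2045.37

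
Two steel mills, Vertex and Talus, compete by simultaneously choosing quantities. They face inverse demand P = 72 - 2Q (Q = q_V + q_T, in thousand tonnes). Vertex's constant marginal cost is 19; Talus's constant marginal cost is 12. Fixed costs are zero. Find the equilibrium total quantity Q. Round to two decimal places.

18.83

Vertex's profit: π_V = (72 - 2Q)q_V - (19q_V). Setting ∂π_V/∂q_V = 0: 53 - 4q_V - 2(q_T) = 0.
Talus's profit: π_T = (72 - 2Q)q_T - (12q_T). Setting ∂π_T/∂q_T = 0: 60 - 4q_T - 2(q_V) = 0.
Best responses: q_V = (53 - 2q_T)/4, q_T = (60 - 2q_V)/4.
Solving the pair: q_V = 23/3, q_T = 67/6.
Total output Q = 23/3 + 67/6 = 113/6.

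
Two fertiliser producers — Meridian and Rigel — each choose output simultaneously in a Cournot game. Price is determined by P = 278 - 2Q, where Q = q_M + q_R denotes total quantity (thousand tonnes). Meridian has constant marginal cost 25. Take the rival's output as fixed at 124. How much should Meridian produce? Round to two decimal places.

1.25

With the rival's output fixed at 124, Meridian's profit is π_M = (278 - 2·124 - 2q_M)q_M - (25q_M) = (30 - 2q_M)q_M - (25q_M).
∂π_M/∂q_M = 5 - 4q_M = 0, so q_M = 5/4.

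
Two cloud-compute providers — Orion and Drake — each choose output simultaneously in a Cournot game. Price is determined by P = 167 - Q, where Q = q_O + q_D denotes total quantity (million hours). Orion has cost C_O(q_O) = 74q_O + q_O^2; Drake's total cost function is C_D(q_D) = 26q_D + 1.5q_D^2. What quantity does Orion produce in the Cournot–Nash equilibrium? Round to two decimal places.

Orion's profit: π_O = (167 - Q)q_O - (74q_O + q_O²). Setting ∂π_O/∂q_O = 0: 93 - 4q_O - (q_D) = 0.
Drake's profit: π_D = (167 - Q)q_D - (26q_D + (3/2)q_D²). Setting ∂π_D/∂q_D = 0: 141 - 5q_D - (q_O) = 0.
Rearranging gives the reaction functions q_O = (93 - q_D)/4 and q_D = (141 - q_O)/5.
Solving the pair: q_O = 324/19, q_D = 471/19.

17.05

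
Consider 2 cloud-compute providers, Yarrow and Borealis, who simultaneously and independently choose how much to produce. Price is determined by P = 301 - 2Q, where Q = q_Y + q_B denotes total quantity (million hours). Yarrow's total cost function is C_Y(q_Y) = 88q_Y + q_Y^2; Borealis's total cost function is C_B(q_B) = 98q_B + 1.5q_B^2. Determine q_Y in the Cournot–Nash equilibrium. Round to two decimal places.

28.55

Yarrow's profit: π_Y = (301 - 2Q)q_Y - (88q_Y + q_Y²). Setting ∂π_Y/∂q_Y = 0: 213 - 6q_Y - 2(q_B) = 0.
Borealis's first-order condition: 203 - 7q_B - 2(q_Y) = 0.
Best responses: q_Y = (213 - 2q_B)/6, q_B = (203 - 2q_Y)/7.
Substituting one into the other gives q_Y = 1085/38 and q_B = 396/19.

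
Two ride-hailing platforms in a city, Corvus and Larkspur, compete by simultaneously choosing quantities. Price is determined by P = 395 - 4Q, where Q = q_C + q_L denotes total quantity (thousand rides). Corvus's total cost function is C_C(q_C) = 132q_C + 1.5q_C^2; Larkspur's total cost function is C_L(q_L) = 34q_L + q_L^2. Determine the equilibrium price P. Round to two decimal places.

Corvus's profit: π_C = (395 - 4Q)q_C - (132q_C + (3/2)q_C²). Setting ∂π_C/∂q_C = 0: 263 - 11q_C - 4(q_L) = 0.
Larkspur's first-order condition: 361 - 10q_L - 4(q_C) = 0.
Rearranging gives the reaction functions q_C = (263 - 4q_L)/11 and q_L = (361 - 4q_C)/10.
Solving the pair: q_C = 593/47, q_L = 31.0532.
Total output Q = 43.6702, so price P = 395 - 4·43.6702 = 220.3191.

220.32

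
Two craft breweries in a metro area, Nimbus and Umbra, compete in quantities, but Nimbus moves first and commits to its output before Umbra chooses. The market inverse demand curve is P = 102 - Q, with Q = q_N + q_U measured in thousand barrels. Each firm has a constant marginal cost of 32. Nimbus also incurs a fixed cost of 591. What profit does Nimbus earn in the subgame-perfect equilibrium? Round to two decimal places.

21.50

Solve by backward induction. Given q_N, the follower Umbra maximises π_U = (102 - q_N - q_U)q_U - 32q_U.
Follower FOC: 70 - q_N - 2q_U = 0, so q_U(q_N) = (70 - q_N)/2.
Nimbus substitutes q_U(q_N) into its own profit: π_N = q_N(102 - q_N - (70 - q_N)/2) - 32q_N = (67 - (1/2)q_N)q_N - 32q_N.
Leader FOC: 35 - q_N = 0, so q_N = 35.
Then q_U = (70 - 35)/2 = 35/2.
Price P = 102 - 105/2 = 99/2.
Nimbus's profit: (99/2 - 32)·35 - 591 = 43/2.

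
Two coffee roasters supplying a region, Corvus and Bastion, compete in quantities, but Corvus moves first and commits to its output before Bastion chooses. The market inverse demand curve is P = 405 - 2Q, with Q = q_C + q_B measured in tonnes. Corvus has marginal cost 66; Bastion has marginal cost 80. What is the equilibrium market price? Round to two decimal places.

The follower Bastion best-responds to any q_C: π_B = (405 - 2Q)q_B - 80q_B.
Follower FOC: 325 - 2q_C - 4q_B = 0, so q_B(q_C) = (325 - 2q_C)/4.
The leader anticipates this reaction. Substituting into P = 405 - 2Q gives P = 485/2 - q_C, so π_C = (485/2 - q_C)q_C - 66q_C.
Leader FOC: 353/2 - 2q_C = 0, so q_C = 353/4.
Then q_B = (325 - 2·(353/4))/4 = 297/8.
Total output Q = 1003/8, so price P = 405 - 2·(1003/8) = 617/4.

154.25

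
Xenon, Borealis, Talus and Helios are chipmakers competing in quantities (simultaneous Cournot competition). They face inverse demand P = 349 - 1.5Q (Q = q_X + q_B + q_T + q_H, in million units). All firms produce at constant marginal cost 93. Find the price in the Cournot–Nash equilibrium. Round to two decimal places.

A representative firm's profit is π_i = q_i(349 - 1.5Q) - 93q_i.
Setting ∂π_i/∂q_i = 0 with rivals' quantities fixed: 256 - 3q_i - (3/2)·Σ_{j≠i} q_j = 0.
With identical firms every q_j equals q_i, so Σ_{j≠i} q_j = 3q_i and 256 = (15/2)q_i, giving q_i = 512/15.
Total output Q = 136.5333, so price P = 349 - (3/2)·136.5333 = 721/5.

144.20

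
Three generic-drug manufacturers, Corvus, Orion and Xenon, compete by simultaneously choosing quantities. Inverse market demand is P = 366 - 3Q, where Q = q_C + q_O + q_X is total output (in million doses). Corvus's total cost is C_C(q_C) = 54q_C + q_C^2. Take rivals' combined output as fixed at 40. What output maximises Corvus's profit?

24

With rivals' combined output fixed at 40, Corvus's profit is π_C = (366 - 3·40 - 3q_C)q_C - (54q_C + q_C²) = (246 - 3q_C)q_C - (54q_C + q_C²).
∂π_C/∂q_C = 192 - 8q_C = 0, so q_C = 24.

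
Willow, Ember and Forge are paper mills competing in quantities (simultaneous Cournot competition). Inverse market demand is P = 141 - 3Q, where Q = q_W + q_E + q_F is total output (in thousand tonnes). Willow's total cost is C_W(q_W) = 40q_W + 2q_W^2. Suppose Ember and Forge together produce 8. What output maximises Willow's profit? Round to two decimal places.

7.70

With rivals' combined output fixed at 8, Willow's profit is π_W = (141 - 3·8 - 3q_W)q_W - (40q_W + 2q_W²) = (117 - 3q_W)q_W - (40q_W + 2q_W²).
∂π_W/∂q_W = 77 - 10q_W = 0, so q_W = 77/10.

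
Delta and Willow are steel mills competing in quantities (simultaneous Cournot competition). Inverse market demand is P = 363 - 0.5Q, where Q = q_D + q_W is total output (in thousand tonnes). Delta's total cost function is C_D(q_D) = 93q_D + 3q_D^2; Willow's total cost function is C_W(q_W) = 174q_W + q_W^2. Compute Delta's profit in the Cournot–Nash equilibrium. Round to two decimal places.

Delta's profit: π_D = (363 - 0.5Q)q_D - (93q_D + 3q_D²). Setting ∂π_D/∂q_D = 0: 270 - 7q_D - (1/2)(q_W) = 0.
Willow's first-order condition: 189 - 3q_W - (1/2)(q_D) = 0.
Best responses: q_D = (270 - (1/2)q_W)/7, q_W = (189 - (1/2)q_D)/3.
Solving the pair: q_D = 34.4819, q_W = 57.2530.
Price P = 363 - (1/2)·91.7349 = 317.1325.
Delta's profit: 317.1325·34.4819 - 93·34.4819 - 3·34.4819² = 4161.5117.

4161.51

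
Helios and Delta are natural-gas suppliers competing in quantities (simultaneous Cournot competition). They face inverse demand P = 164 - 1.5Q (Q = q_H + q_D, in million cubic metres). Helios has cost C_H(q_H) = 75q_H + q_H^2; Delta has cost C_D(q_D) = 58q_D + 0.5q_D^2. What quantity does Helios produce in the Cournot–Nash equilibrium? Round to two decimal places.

11.10

Helios's profit: π_H = (164 - 1.5Q)q_H - (75q_H + q_H²). Setting ∂π_H/∂q_H = 0: 89 - 5q_H - (3/2)(q_D) = 0.
Delta's first-order condition: 106 - 4q_D - (3/2)(q_H) = 0.
So q_H = (89 - (3/2)q_D)/5 and q_D = (106 - (3/2)q_H)/4.
Solving the pair: q_H = 788/71, q_D = 1586/71.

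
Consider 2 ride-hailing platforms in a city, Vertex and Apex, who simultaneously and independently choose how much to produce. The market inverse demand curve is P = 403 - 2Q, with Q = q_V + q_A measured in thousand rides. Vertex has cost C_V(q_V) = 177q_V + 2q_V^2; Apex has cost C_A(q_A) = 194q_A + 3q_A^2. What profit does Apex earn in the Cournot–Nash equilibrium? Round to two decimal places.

Vertex's profit: π_V = (403 - 2Q)q_V - (177q_V + 2q_V²). Setting ∂π_V/∂q_V = 0: 226 - 8q_V - 2(q_A) = 0.
Apex's first-order condition: 209 - 10q_A - 2(q_V) = 0.
So q_V = (226 - 2q_A)/8 and q_A = (209 - 2q_V)/10.
Solving the pair: q_V = 921/38, q_A = 305/19.
Price P = 403 - 2·(1531/38) = 322.4211.
Apex's profit: 322.4211·(305/19) - 194·(305/19) - 3(305/19)² = 1288.4349.

1288.43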